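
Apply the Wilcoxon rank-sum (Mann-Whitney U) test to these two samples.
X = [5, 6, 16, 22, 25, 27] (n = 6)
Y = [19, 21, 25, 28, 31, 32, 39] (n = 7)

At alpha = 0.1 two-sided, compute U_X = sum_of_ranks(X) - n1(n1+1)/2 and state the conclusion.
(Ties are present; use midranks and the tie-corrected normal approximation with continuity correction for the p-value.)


Step 1: Combine and sort all 13 observations; assign midranks.
sorted (value, group): (5,X), (6,X), (16,X), (19,Y), (21,Y), (22,X), (25,X), (25,Y), (27,X), (28,Y), (31,Y), (32,Y), (39,Y)
ranks: 5->1, 6->2, 16->3, 19->4, 21->5, 22->6, 25->7.5, 25->7.5, 27->9, 28->10, 31->11, 32->12, 39->13
Step 2: Rank sum for X: R1 = 1 + 2 + 3 + 6 + 7.5 + 9 = 28.5.
Step 3: U_X = R1 - n1(n1+1)/2 = 28.5 - 6*7/2 = 28.5 - 21 = 7.5.
       U_Y = n1*n2 - U_X = 42 - 7.5 = 34.5.
Step 4: Ties are present, so use the tie-corrected normal approximation (with continuity correction) for the p-value.
Step 5: p-value = 0.062928; compare to alpha = 0.1. reject H0.

U_X = 7.5, p = 0.062928, reject H0 at alpha = 0.1.


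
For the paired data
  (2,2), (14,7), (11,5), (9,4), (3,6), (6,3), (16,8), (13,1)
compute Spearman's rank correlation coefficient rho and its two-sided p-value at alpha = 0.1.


Step 1: Rank x and y separately (midranks; no ties here).
rank(x): 2->1, 14->7, 11->5, 9->4, 3->2, 6->3, 16->8, 13->6
rank(y): 2->2, 7->7, 5->5, 4->4, 6->6, 3->3, 8->8, 1->1
Step 2: d_i = R_x(i) - R_y(i); compute d_i^2.
  (1-2)^2=1, (7-7)^2=0, (5-5)^2=0, (4-4)^2=0, (2-6)^2=16, (3-3)^2=0, (8-8)^2=0, (6-1)^2=25
sum(d^2) = 42.
Step 3: rho = 1 - 6*42 / (8*(8^2 - 1)) = 1 - 252/504 = 0.500000.
Step 4: Under H0, t = rho * sqrt((n-2)/(1-rho^2)) = 1.4142 ~ t(6).
Step 5: Two-sided p-value from the t-distribution with 6 df = 0.207031.
Step 6: alpha = 0.1. fail to reject H0.

rho = 0.5000, p = 0.207031, fail to reject H0 at alpha = 0.1.


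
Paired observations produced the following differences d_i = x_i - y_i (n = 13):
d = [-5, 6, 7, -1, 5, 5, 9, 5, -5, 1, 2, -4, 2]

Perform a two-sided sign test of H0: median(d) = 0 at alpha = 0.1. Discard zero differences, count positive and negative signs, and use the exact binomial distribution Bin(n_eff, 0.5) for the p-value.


Step 1: Discard zero differences. Original n = 13; n_eff = number of nonzero differences = 13.
Nonzero differences (with sign): -5, +6, +7, -1, +5, +5, +9, +5, -5, +1, +2, -4, +2
Step 2: Count signs: positive = 9, negative = 4.
Step 3: Under H0: P(positive) = 0.5, so the number of positives S ~ Bin(13, 0.5).
Step 4: Two-sided exact p-value = sum of Bin(13,0.5) probabilities at or below the observed probability = 0.266846.
Step 5: alpha = 0.1. fail to reject H0.

n_eff = 13, pos = 9, neg = 4, p = 0.266846, fail to reject H0.


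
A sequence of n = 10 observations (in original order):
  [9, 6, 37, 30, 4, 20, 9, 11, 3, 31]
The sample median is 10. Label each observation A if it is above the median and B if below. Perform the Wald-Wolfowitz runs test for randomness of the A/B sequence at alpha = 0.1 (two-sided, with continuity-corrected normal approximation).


Step 1: Compute median = 10; label A = above, B = below.
Labels in order: BBAABABABA  (n_A = 5, n_B = 5)
Step 2: Count runs R = 8.
Step 3: Under H0 (random ordering), E[R] = 2*n_A*n_B/(n_A+n_B) + 1 = 2*5*5/10 + 1 = 6.0000.
        Var[R] = 2*n_A*n_B*(2*n_A*n_B - n_A - n_B) / ((n_A+n_B)^2 * (n_A+n_B-1)) = 2000/900 = 2.2222.
        SD[R] = 1.4907.
Step 4: Continuity-corrected z = (R - 0.5 - E[R]) / SD[R] = (8 - 0.5 - 6.0000) / 1.4907 = 1.0062.
Step 5: Two-sided p-value via normal approximation = 2*(1 - Phi(|z|)) = 0.314305.
Step 6: alpha = 0.1. fail to reject H0.

R = 8, z = 1.0062, p = 0.314305, fail to reject H0.


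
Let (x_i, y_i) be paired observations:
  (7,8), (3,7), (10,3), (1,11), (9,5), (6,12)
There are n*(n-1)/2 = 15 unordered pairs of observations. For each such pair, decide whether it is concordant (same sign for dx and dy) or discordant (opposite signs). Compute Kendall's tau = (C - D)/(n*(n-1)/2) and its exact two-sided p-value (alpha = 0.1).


Step 1: Enumerate the 15 unordered pairs (i,j) with i<j and classify each by sign(x_j-x_i) * sign(y_j-y_i).
  (1,2):dx=-4,dy=-1->C; (1,3):dx=+3,dy=-5->D; (1,4):dx=-6,dy=+3->D; (1,5):dx=+2,dy=-3->D
  (1,6):dx=-1,dy=+4->D; (2,3):dx=+7,dy=-4->D; (2,4):dx=-2,dy=+4->D; (2,5):dx=+6,dy=-2->D
  (2,6):dx=+3,dy=+5->C; (3,4):dx=-9,dy=+8->D; (3,5):dx=-1,dy=+2->D; (3,6):dx=-4,dy=+9->D
  (4,5):dx=+8,dy=-6->D; (4,6):dx=+5,dy=+1->C; (5,6):dx=-3,dy=+7->D
Step 2: C = 3, D = 12, total pairs = 15.
Step 3: tau = (C - D)/(n(n-1)/2) = (3 - 12)/15 = -0.600000.
Step 4: Exact two-sided p-value (enumerate n! = 720 permutations of y under H0): p = 0.136111.
Step 5: alpha = 0.1. fail to reject H0.

tau_b = -0.6000 (C=3, D=12), p = 0.136111, fail to reject H0.


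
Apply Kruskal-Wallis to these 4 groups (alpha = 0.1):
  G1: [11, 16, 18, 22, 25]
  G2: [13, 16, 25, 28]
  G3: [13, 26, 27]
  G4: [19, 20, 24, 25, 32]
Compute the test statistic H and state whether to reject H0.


Step 1: Combine all N = 17 observations and assign midranks.
sorted (value, group, rank): (11,G1,1), (13,G2,2.5), (13,G3,2.5), (16,G1,4.5), (16,G2,4.5), (18,G1,6), (19,G4,7), (20,G4,8), (22,G1,9), (24,G4,10), (25,G1,12), (25,G2,12), (25,G4,12), (26,G3,14), (27,G3,15), (28,G2,16), (32,G4,17)
Step 2: Sum ranks within each group.
R_1 = 32.5 (n_1 = 5)
R_2 = 35 (n_2 = 4)
R_3 = 31.5 (n_3 = 3)
R_4 = 54 (n_4 = 5)
Step 3: H = 12/(N(N+1)) * sum(R_i^2/n_i) - 3(N+1)
     = 12/(17*18) * (32.5^2/5 + 35^2/4 + 31.5^2/3 + 54^2/5) - 3*18
     = 0.039216 * 1431.45 - 54
     = 2.135294.
Step 4: Ties present; correction factor C = 1 - 36/(17^3 - 17) = 0.992647. Corrected H = 2.135294 / 0.992647 = 2.151111.
Step 5: Under H0, H ~ chi^2(3); p-value = 0.541642.
Step 6: alpha = 0.1. fail to reject H0.

H = 2.1511, df = 3, p = 0.541642, fail to reject H0.


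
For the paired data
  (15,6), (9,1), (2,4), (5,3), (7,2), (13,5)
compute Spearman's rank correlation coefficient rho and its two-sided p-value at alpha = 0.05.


Step 1: Rank x and y separately (midranks; no ties here).
rank(x): 15->6, 9->4, 2->1, 5->2, 7->3, 13->5
rank(y): 6->6, 1->1, 4->4, 3->3, 2->2, 5->5
Step 2: d_i = R_x(i) - R_y(i); compute d_i^2.
  (6-6)^2=0, (4-1)^2=9, (1-4)^2=9, (2-3)^2=1, (3-2)^2=1, (5-5)^2=0
sum(d^2) = 20.
Step 3: rho = 1 - 6*20 / (6*(6^2 - 1)) = 1 - 120/210 = 0.428571.
Step 4: Under H0, t = rho * sqrt((n-2)/(1-rho^2)) = 0.9487 ~ t(4).
Step 5: Two-sided p-value from the t-distribution with 4 df = 0.396501.
Step 6: alpha = 0.05. fail to reject H0.

rho = 0.4286, p = 0.396501, fail to reject H0 at alpha = 0.05.


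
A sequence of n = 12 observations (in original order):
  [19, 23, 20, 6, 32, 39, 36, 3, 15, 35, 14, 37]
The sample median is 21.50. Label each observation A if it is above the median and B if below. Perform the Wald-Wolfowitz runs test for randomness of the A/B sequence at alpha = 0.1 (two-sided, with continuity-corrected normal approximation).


Step 1: Compute median = 21.50; label A = above, B = below.
Labels in order: BABBAAABBABA  (n_A = 6, n_B = 6)
Step 2: Count runs R = 8.
Step 3: Under H0 (random ordering), E[R] = 2*n_A*n_B/(n_A+n_B) + 1 = 2*6*6/12 + 1 = 7.0000.
        Var[R] = 2*n_A*n_B*(2*n_A*n_B - n_A - n_B) / ((n_A+n_B)^2 * (n_A+n_B-1)) = 4320/1584 = 2.7273.
        SD[R] = 1.6514.
Step 4: Continuity-corrected z = (R - 0.5 - E[R]) / SD[R] = (8 - 0.5 - 7.0000) / 1.6514 = 0.3028.
Step 5: Two-sided p-value via normal approximation = 2*(1 - Phi(|z|)) = 0.762069.
Step 6: alpha = 0.1. fail to reject H0.

R = 8, z = 0.3028, p = 0.762069, fail to reject H0.


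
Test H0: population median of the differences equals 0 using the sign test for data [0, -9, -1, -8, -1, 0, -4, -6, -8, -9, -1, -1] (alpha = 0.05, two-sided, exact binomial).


Step 1: Discard zero differences. Original n = 12; n_eff = number of nonzero differences = 10.
Nonzero differences (with sign): -9, -1, -8, -1, -4, -6, -8, -9, -1, -1
Step 2: Count signs: positive = 0, negative = 10.
Step 3: Under H0: P(positive) = 0.5, so the number of positives S ~ Bin(10, 0.5).
Step 4: Two-sided exact p-value = sum of Bin(10,0.5) probabilities at or below the observed probability = 0.001953.
Step 5: alpha = 0.05. reject H0.

n_eff = 10, pos = 0, neg = 10, p = 0.001953, reject H0.


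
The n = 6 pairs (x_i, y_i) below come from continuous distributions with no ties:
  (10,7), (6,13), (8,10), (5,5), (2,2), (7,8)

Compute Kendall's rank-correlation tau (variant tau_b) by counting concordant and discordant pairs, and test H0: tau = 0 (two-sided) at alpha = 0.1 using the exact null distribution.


Step 1: Enumerate the 15 unordered pairs (i,j) with i<j and classify each by sign(x_j-x_i) * sign(y_j-y_i).
  (1,2):dx=-4,dy=+6->D; (1,3):dx=-2,dy=+3->D; (1,4):dx=-5,dy=-2->C; (1,5):dx=-8,dy=-5->C
  (1,6):dx=-3,dy=+1->D; (2,3):dx=+2,dy=-3->D; (2,4):dx=-1,dy=-8->C; (2,5):dx=-4,dy=-11->C
  (2,6):dx=+1,dy=-5->D; (3,4):dx=-3,dy=-5->C; (3,5):dx=-6,dy=-8->C; (3,6):dx=-1,dy=-2->C
  (4,5):dx=-3,dy=-3->C; (4,6):dx=+2,dy=+3->C; (5,6):dx=+5,dy=+6->C
Step 2: C = 10, D = 5, total pairs = 15.
Step 3: tau = (C - D)/(n(n-1)/2) = (10 - 5)/15 = 0.333333.
Step 4: Exact two-sided p-value (enumerate n! = 720 permutations of y under H0): p = 0.469444.
Step 5: alpha = 0.1. fail to reject H0.

tau_b = 0.3333 (C=10, D=5), p = 0.469444, fail to reject H0.


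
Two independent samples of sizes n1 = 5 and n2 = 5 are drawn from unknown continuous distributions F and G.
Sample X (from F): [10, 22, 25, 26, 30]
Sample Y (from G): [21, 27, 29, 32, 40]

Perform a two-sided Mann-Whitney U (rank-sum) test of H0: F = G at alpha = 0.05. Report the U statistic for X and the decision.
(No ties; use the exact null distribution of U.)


Step 1: Combine and sort all 10 observations; assign midranks.
sorted (value, group): (10,X), (21,Y), (22,X), (25,X), (26,X), (27,Y), (29,Y), (30,X), (32,Y), (40,Y)
ranks: 10->1, 21->2, 22->3, 25->4, 26->5, 27->6, 29->7, 30->8, 32->9, 40->10
Step 2: Rank sum for X: R1 = 1 + 3 + 4 + 5 + 8 = 21.
Step 3: U_X = R1 - n1(n1+1)/2 = 21 - 5*6/2 = 21 - 15 = 6.
       U_Y = n1*n2 - U_X = 25 - 6 = 19.
Step 4: No ties, so the exact null distribution of U (based on enumerating the C(10,5) = 252 equally likely rank assignments) gives the two-sided p-value.
Step 5: p-value = 0.222222; compare to alpha = 0.05. fail to reject H0.

U_X = 6, p = 0.222222, fail to reject H0 at alpha = 0.05.


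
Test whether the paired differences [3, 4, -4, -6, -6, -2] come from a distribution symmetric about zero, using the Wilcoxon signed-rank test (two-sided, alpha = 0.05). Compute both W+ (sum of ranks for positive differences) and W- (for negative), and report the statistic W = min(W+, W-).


Step 1: Drop any zero differences (none here) and take |d_i|.
|d| = [3, 4, 4, 6, 6, 2]
Step 2: Midrank |d_i| (ties get averaged ranks).
ranks: |3|->2, |4|->3.5, |4|->3.5, |6|->5.5, |6|->5.5, |2|->1
Step 3: Attach original signs; sum ranks with positive sign and with negative sign.
W+ = 2 + 3.5 = 5.5
W- = 3.5 + 5.5 + 5.5 + 1 = 15.5
(Check: W+ + W- = 21 should equal n(n+1)/2 = 21.)
Step 4: Test statistic W = min(W+, W-) = 5.5.
Step 5: Ties in |d|, so use the tie-corrected normal approximation.
        E[W] = n(n+1)/4 = 6*7/4 = 10.5.
        Tie groups: |d|=4 (t=2), |d|=6 (t=2); sum(t^3 - t) = 12.
        Var[W] = n(n+1)(2n+1)/24 - sum(t^3-t)/48 = 546/24 - 12/48 = 22.5.
        z = (W - E[W]) / sqrt(Var[W]) = (5.5 - 10.5) / 4.7434 = -1.0541.
        Two-sided p = 2*Phi(z) = 0.291841.
Step 6: alpha = 0.05. fail to reject H0.

W+ = 5.5, W- = 15.5, W = min = 5.5, p = 0.291841, fail to reject H0.


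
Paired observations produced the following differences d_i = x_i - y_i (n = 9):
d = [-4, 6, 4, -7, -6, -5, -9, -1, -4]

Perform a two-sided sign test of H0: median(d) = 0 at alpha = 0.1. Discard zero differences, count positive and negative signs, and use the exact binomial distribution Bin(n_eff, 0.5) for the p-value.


Step 1: Discard zero differences. Original n = 9; n_eff = number of nonzero differences = 9.
Nonzero differences (with sign): -4, +6, +4, -7, -6, -5, -9, -1, -4
Step 2: Count signs: positive = 2, negative = 7.
Step 3: Under H0: P(positive) = 0.5, so the number of positives S ~ Bin(9, 0.5).
Step 4: Two-sided exact p-value = sum of Bin(9,0.5) probabilities at or below the observed probability = 0.179688.
Step 5: alpha = 0.1. fail to reject H0.

n_eff = 9, pos = 2, neg = 7, p = 0.179688, fail to reject H0.


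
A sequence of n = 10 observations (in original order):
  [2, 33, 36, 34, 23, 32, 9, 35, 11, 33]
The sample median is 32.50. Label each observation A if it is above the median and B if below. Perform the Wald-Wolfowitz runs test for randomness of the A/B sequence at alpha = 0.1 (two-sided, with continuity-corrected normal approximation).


Step 1: Compute median = 32.50; label A = above, B = below.
Labels in order: BAAABBBABA  (n_A = 5, n_B = 5)
Step 2: Count runs R = 6.
Step 3: Under H0 (random ordering), E[R] = 2*n_A*n_B/(n_A+n_B) + 1 = 2*5*5/10 + 1 = 6.0000.
        Var[R] = 2*n_A*n_B*(2*n_A*n_B - n_A - n_B) / ((n_A+n_B)^2 * (n_A+n_B-1)) = 2000/900 = 2.2222.
        SD[R] = 1.4907.
Step 4: R = E[R], so z = 0 with no continuity correction.
Step 5: Two-sided p-value via normal approximation = 2*(1 - Phi(|z|)) = 1.000000.
Step 6: alpha = 0.1. fail to reject H0.

R = 6, z = 0.0000, p = 1.000000, fail to reject H0.


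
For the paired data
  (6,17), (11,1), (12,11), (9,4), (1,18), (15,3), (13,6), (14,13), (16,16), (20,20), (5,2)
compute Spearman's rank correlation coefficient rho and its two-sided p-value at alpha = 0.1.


Step 1: Rank x and y separately (midranks; no ties here).
rank(x): 6->3, 11->5, 12->6, 9->4, 1->1, 15->9, 13->7, 14->8, 16->10, 20->11, 5->2
rank(y): 17->9, 1->1, 11->6, 4->4, 18->10, 3->3, 6->5, 13->7, 16->8, 20->11, 2->2
Step 2: d_i = R_x(i) - R_y(i); compute d_i^2.
  (3-9)^2=36, (5-1)^2=16, (6-6)^2=0, (4-4)^2=0, (1-10)^2=81, (9-3)^2=36, (7-5)^2=4, (8-7)^2=1, (10-8)^2=4, (11-11)^2=0, (2-2)^2=0
sum(d^2) = 178.
Step 3: rho = 1 - 6*178 / (11*(11^2 - 1)) = 1 - 1068/1320 = 0.190909.
Step 4: Under H0, t = rho * sqrt((n-2)/(1-rho^2)) = 0.5835 ~ t(9).
Step 5: Two-sided p-value from the t-distribution with 9 df = 0.573913.
Step 6: alpha = 0.1. fail to reject H0.

rho = 0.1909, p = 0.573913, fail to reject H0 at alpha = 0.1.


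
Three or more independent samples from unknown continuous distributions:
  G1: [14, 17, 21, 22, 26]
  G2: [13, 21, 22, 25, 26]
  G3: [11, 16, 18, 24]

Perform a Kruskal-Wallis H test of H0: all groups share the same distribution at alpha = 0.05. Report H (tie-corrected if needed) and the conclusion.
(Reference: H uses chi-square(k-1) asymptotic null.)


Step 1: Combine all N = 14 observations and assign midranks.
sorted (value, group, rank): (11,G3,1), (13,G2,2), (14,G1,3), (16,G3,4), (17,G1,5), (18,G3,6), (21,G1,7.5), (21,G2,7.5), (22,G1,9.5), (22,G2,9.5), (24,G3,11), (25,G2,12), (26,G1,13.5), (26,G2,13.5)
Step 2: Sum ranks within each group.
R_1 = 38.5 (n_1 = 5)
R_2 = 44.5 (n_2 = 5)
R_3 = 22 (n_3 = 4)
Step 3: H = 12/(N(N+1)) * sum(R_i^2/n_i) - 3(N+1)
     = 12/(14*15) * (38.5^2/5 + 44.5^2/5 + 22^2/4) - 3*15
     = 0.057143 * 813.5 - 45
     = 1.485714.
Step 4: Ties present; correction factor C = 1 - 18/(14^3 - 14) = 0.993407. Corrected H = 1.485714 / 0.993407 = 1.495575.
Step 5: Under H0, H ~ chi^2(2); p-value = 0.473413.
Step 6: alpha = 0.05. fail to reject H0.

H = 1.4956, df = 2, p = 0.473413, fail to reject H0.


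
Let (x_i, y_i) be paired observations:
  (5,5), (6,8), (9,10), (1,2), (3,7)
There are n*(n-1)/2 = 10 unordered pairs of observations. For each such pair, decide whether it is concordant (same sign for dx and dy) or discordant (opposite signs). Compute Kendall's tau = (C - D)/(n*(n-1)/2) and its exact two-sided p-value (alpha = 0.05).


Step 1: Enumerate the 10 unordered pairs (i,j) with i<j and classify each by sign(x_j-x_i) * sign(y_j-y_i).
  (1,2):dx=+1,dy=+3->C; (1,3):dx=+4,dy=+5->C; (1,4):dx=-4,dy=-3->C; (1,5):dx=-2,dy=+2->D
  (2,3):dx=+3,dy=+2->C; (2,4):dx=-5,dy=-6->C; (2,5):dx=-3,dy=-1->C; (3,4):dx=-8,dy=-8->C
  (3,5):dx=-6,dy=-3->C; (4,5):dx=+2,dy=+5->C
Step 2: C = 9, D = 1, total pairs = 10.
Step 3: tau = (C - D)/(n(n-1)/2) = (9 - 1)/10 = 0.800000.
Step 4: Exact two-sided p-value (enumerate n! = 120 permutations of y under H0): p = 0.083333.
Step 5: alpha = 0.05. fail to reject H0.

tau_b = 0.8000 (C=9, D=1), p = 0.083333, fail to reject H0.


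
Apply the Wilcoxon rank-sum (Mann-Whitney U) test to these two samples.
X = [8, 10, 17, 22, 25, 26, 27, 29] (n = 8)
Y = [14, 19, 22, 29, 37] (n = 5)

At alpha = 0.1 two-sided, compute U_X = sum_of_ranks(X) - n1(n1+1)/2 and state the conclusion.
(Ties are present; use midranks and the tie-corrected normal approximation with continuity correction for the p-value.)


Step 1: Combine and sort all 13 observations; assign midranks.
sorted (value, group): (8,X), (10,X), (14,Y), (17,X), (19,Y), (22,X), (22,Y), (25,X), (26,X), (27,X), (29,X), (29,Y), (37,Y)
ranks: 8->1, 10->2, 14->3, 17->4, 19->5, 22->6.5, 22->6.5, 25->8, 26->9, 27->10, 29->11.5, 29->11.5, 37->13
Step 2: Rank sum for X: R1 = 1 + 2 + 4 + 6.5 + 8 + 9 + 10 + 11.5 = 52.
Step 3: U_X = R1 - n1(n1+1)/2 = 52 - 8*9/2 = 52 - 36 = 16.
       U_Y = n1*n2 - U_X = 40 - 16 = 24.
Step 4: Ties are present, so use the tie-corrected normal approximation (with continuity correction) for the p-value.
Step 5: p-value = 0.607419; compare to alpha = 0.1. fail to reject H0.

U_X = 16, p = 0.607419, fail to reject H0 at alpha = 0.1.


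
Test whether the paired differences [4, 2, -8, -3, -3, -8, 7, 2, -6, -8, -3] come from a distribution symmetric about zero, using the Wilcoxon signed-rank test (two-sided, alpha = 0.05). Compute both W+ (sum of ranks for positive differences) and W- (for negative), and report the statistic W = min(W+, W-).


Step 1: Drop any zero differences (none here) and take |d_i|.
|d| = [4, 2, 8, 3, 3, 8, 7, 2, 6, 8, 3]
Step 2: Midrank |d_i| (ties get averaged ranks).
ranks: |4|->6, |2|->1.5, |8|->10, |3|->4, |3|->4, |8|->10, |7|->8, |2|->1.5, |6|->7, |8|->10, |3|->4
Step 3: Attach original signs; sum ranks with positive sign and with negative sign.
W+ = 6 + 1.5 + 8 + 1.5 = 17
W- = 10 + 4 + 4 + 10 + 7 + 10 + 4 = 49
(Check: W+ + W- = 66 should equal n(n+1)/2 = 66.)
Step 4: Test statistic W = min(W+, W-) = 17.
Step 5: Ties in |d|, so use the tie-corrected normal approximation.
        E[W] = n(n+1)/4 = 11*12/4 = 33.
        Tie groups: |d|=2 (t=2), |d|=3 (t=3), |d|=8 (t=3); sum(t^3 - t) = 54.
        Var[W] = n(n+1)(2n+1)/24 - sum(t^3-t)/48 = 3036/24 - 54/48 = 125.375.
        z = (W - E[W]) / sqrt(Var[W]) = (17 - 33) / 11.1971 = -1.4289.
        Two-sided p = 2*Phi(z) = 0.153021.
Step 6: alpha = 0.05. fail to reject H0.

W+ = 17, W- = 49, W = min = 17, p = 0.153021, fail to reject H0.


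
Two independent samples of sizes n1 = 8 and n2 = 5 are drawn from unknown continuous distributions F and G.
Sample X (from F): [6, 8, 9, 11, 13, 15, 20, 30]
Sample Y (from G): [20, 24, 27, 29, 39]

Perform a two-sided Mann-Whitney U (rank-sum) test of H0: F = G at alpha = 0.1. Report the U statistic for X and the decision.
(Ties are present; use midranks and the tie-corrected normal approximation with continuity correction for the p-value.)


Step 1: Combine and sort all 13 observations; assign midranks.
sorted (value, group): (6,X), (8,X), (9,X), (11,X), (13,X), (15,X), (20,X), (20,Y), (24,Y), (27,Y), (29,Y), (30,X), (39,Y)
ranks: 6->1, 8->2, 9->3, 11->4, 13->5, 15->6, 20->7.5, 20->7.5, 24->9, 27->10, 29->11, 30->12, 39->13
Step 2: Rank sum for X: R1 = 1 + 2 + 3 + 4 + 5 + 6 + 7.5 + 12 = 40.5.
Step 3: U_X = R1 - n1(n1+1)/2 = 40.5 - 8*9/2 = 40.5 - 36 = 4.5.
       U_Y = n1*n2 - U_X = 40 - 4.5 = 35.5.
Step 4: Ties are present, so use the tie-corrected normal approximation (with continuity correction) for the p-value.
Step 5: p-value = 0.027892; compare to alpha = 0.1. reject H0.

U_X = 4.5, p = 0.027892, reject H0 at alpha = 0.1.


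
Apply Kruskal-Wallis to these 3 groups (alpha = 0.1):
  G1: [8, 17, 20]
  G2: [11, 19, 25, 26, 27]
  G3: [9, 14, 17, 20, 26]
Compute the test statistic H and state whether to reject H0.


Step 1: Combine all N = 13 observations and assign midranks.
sorted (value, group, rank): (8,G1,1), (9,G3,2), (11,G2,3), (14,G3,4), (17,G1,5.5), (17,G3,5.5), (19,G2,7), (20,G1,8.5), (20,G3,8.5), (25,G2,10), (26,G2,11.5), (26,G3,11.5), (27,G2,13)
Step 2: Sum ranks within each group.
R_1 = 15 (n_1 = 3)
R_2 = 44.5 (n_2 = 5)
R_3 = 31.5 (n_3 = 5)
Step 3: H = 12/(N(N+1)) * sum(R_i^2/n_i) - 3(N+1)
     = 12/(13*14) * (15^2/3 + 44.5^2/5 + 31.5^2/5) - 3*14
     = 0.065934 * 669.5 - 42
     = 2.142857.
Step 4: Ties present; correction factor C = 1 - 18/(13^3 - 13) = 0.991758. Corrected H = 2.142857 / 0.991758 = 2.160665.
Step 5: Under H0, H ~ chi^2(2); p-value = 0.339483.
Step 6: alpha = 0.1. fail to reject H0.

H = 2.1607, df = 2, p = 0.339483, fail to reject H0.


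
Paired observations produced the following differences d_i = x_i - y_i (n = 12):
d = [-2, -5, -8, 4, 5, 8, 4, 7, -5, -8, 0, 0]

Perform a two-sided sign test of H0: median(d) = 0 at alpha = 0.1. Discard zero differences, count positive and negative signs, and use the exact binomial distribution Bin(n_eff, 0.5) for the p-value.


Step 1: Discard zero differences. Original n = 12; n_eff = number of nonzero differences = 10.
Nonzero differences (with sign): -2, -5, -8, +4, +5, +8, +4, +7, -5, -8
Step 2: Count signs: positive = 5, negative = 5.
Step 3: Under H0: P(positive) = 0.5, so the number of positives S ~ Bin(10, 0.5).
Step 4: Two-sided exact p-value = sum of Bin(10,0.5) probabilities at or below the observed probability = 1.000000.
Step 5: alpha = 0.1. fail to reject H0.

n_eff = 10, pos = 5, neg = 5, p = 1.000000, fail to reject H0.


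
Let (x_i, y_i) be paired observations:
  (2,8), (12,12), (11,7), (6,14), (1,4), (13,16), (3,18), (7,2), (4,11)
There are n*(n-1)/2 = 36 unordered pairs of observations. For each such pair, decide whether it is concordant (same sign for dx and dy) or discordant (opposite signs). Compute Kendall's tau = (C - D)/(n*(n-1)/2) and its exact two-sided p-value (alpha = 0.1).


Step 1: Enumerate the 36 unordered pairs (i,j) with i<j and classify each by sign(x_j-x_i) * sign(y_j-y_i).
  (1,2):dx=+10,dy=+4->C; (1,3):dx=+9,dy=-1->D; (1,4):dx=+4,dy=+6->C; (1,5):dx=-1,dy=-4->C
  (1,6):dx=+11,dy=+8->C; (1,7):dx=+1,dy=+10->C; (1,8):dx=+5,dy=-6->D; (1,9):dx=+2,dy=+3->C
  (2,3):dx=-1,dy=-5->C; (2,4):dx=-6,dy=+2->D; (2,5):dx=-11,dy=-8->C; (2,6):dx=+1,dy=+4->C
  (2,7):dx=-9,dy=+6->D; (2,8):dx=-5,dy=-10->C; (2,9):dx=-8,dy=-1->C; (3,4):dx=-5,dy=+7->D
  (3,5):dx=-10,dy=-3->C; (3,6):dx=+2,dy=+9->C; (3,7):dx=-8,dy=+11->D; (3,8):dx=-4,dy=-5->C
  (3,9):dx=-7,dy=+4->D; (4,5):dx=-5,dy=-10->C; (4,6):dx=+7,dy=+2->C; (4,7):dx=-3,dy=+4->D
  (4,8):dx=+1,dy=-12->D; (4,9):dx=-2,dy=-3->C; (5,6):dx=+12,dy=+12->C; (5,7):dx=+2,dy=+14->C
  (5,8):dx=+6,dy=-2->D; (5,9):dx=+3,dy=+7->C; (6,7):dx=-10,dy=+2->D; (6,8):dx=-6,dy=-14->C
  (6,9):dx=-9,dy=-5->C; (7,8):dx=+4,dy=-16->D; (7,9):dx=+1,dy=-7->D; (8,9):dx=-3,dy=+9->D
Step 2: C = 22, D = 14, total pairs = 36.
Step 3: tau = (C - D)/(n(n-1)/2) = (22 - 14)/36 = 0.222222.
Step 4: Exact two-sided p-value (enumerate n! = 362880 permutations of y under H0): p = 0.476709.
Step 5: alpha = 0.1. fail to reject H0.

tau_b = 0.2222 (C=22, D=14), p = 0.476709, fail to reject H0.


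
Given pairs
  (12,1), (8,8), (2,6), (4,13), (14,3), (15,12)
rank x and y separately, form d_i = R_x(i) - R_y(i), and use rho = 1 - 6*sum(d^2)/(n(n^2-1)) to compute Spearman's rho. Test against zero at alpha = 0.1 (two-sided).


Step 1: Rank x and y separately (midranks; no ties here).
rank(x): 12->4, 8->3, 2->1, 4->2, 14->5, 15->6
rank(y): 1->1, 8->4, 6->3, 13->6, 3->2, 12->5
Step 2: d_i = R_x(i) - R_y(i); compute d_i^2.
  (4-1)^2=9, (3-4)^2=1, (1-3)^2=4, (2-6)^2=16, (5-2)^2=9, (6-5)^2=1
sum(d^2) = 40.
Step 3: rho = 1 - 6*40 / (6*(6^2 - 1)) = 1 - 240/210 = -0.142857.
Step 4: Under H0, t = rho * sqrt((n-2)/(1-rho^2)) = -0.2887 ~ t(4).
Step 5: Two-sided p-value from the t-distribution with 4 df = 0.787172.
Step 6: alpha = 0.1. fail to reject H0.

rho = -0.1429, p = 0.787172, fail to reject H0 at alpha = 0.1.


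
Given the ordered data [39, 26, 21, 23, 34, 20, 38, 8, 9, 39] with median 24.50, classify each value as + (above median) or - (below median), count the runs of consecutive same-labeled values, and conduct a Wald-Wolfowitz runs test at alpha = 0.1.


Step 1: Compute median = 24.50; label A = above, B = below.
Labels in order: AABBABABBA  (n_A = 5, n_B = 5)
Step 2: Count runs R = 7.
Step 3: Under H0 (random ordering), E[R] = 2*n_A*n_B/(n_A+n_B) + 1 = 2*5*5/10 + 1 = 6.0000.
        Var[R] = 2*n_A*n_B*(2*n_A*n_B - n_A - n_B) / ((n_A+n_B)^2 * (n_A+n_B-1)) = 2000/900 = 2.2222.
        SD[R] = 1.4907.
Step 4: Continuity-corrected z = (R - 0.5 - E[R]) / SD[R] = (7 - 0.5 - 6.0000) / 1.4907 = 0.3354.
Step 5: Two-sided p-value via normal approximation = 2*(1 - Phi(|z|)) = 0.737316.
Step 6: alpha = 0.1. fail to reject H0.

R = 7, z = 0.3354, p = 0.737316, fail to reject H0.


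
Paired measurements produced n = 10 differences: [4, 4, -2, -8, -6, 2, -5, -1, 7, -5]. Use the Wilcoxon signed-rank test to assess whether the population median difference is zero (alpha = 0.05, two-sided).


Step 1: Drop any zero differences (none here) and take |d_i|.
|d| = [4, 4, 2, 8, 6, 2, 5, 1, 7, 5]
Step 2: Midrank |d_i| (ties get averaged ranks).
ranks: |4|->4.5, |4|->4.5, |2|->2.5, |8|->10, |6|->8, |2|->2.5, |5|->6.5, |1|->1, |7|->9, |5|->6.5
Step 3: Attach original signs; sum ranks with positive sign and with negative sign.
W+ = 4.5 + 4.5 + 2.5 + 9 = 20.5
W- = 2.5 + 10 + 8 + 6.5 + 1 + 6.5 = 34.5
(Check: W+ + W- = 55 should equal n(n+1)/2 = 55.)
Step 4: Test statistic W = min(W+, W-) = 20.5.
Step 5: Ties in |d|, so use the tie-corrected normal approximation.
        E[W] = n(n+1)/4 = 10*11/4 = 27.5.
        Tie groups: |d|=2 (t=2), |d|=4 (t=2), |d|=5 (t=2); sum(t^3 - t) = 18.
        Var[W] = n(n+1)(2n+1)/24 - sum(t^3-t)/48 = 2310/24 - 18/48 = 95.875.
        z = (W - E[W]) / sqrt(Var[W]) = (20.5 - 27.5) / 9.7916 = -0.7149.
        Two-sided p = 2*Phi(z) = 0.474671.
Step 6: alpha = 0.05. fail to reject H0.

W+ = 20.5, W- = 34.5, W = min = 20.5, p = 0.474671, fail to reject H0.


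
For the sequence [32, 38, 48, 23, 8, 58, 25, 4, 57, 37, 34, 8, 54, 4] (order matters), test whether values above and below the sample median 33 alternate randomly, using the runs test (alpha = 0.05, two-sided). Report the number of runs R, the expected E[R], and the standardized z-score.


Step 1: Compute median = 33; label A = above, B = below.
Labels in order: BAABBABBAAABAB  (n_A = 7, n_B = 7)
Step 2: Count runs R = 9.
Step 3: Under H0 (random ordering), E[R] = 2*n_A*n_B/(n_A+n_B) + 1 = 2*7*7/14 + 1 = 8.0000.
        Var[R] = 2*n_A*n_B*(2*n_A*n_B - n_A - n_B) / ((n_A+n_B)^2 * (n_A+n_B-1)) = 8232/2548 = 3.2308.
        SD[R] = 1.7974.
Step 4: Continuity-corrected z = (R - 0.5 - E[R]) / SD[R] = (9 - 0.5 - 8.0000) / 1.7974 = 0.2782.
Step 5: Two-sided p-value via normal approximation = 2*(1 - Phi(|z|)) = 0.780879.
Step 6: alpha = 0.05. fail to reject H0.

R = 9, z = 0.2782, p = 0.780879, fail to reject H0.


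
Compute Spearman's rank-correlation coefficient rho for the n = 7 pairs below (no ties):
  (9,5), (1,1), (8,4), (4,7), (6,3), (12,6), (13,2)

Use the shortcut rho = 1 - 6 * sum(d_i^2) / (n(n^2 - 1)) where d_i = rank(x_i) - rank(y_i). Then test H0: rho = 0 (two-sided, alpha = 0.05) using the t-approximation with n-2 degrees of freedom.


Step 1: Rank x and y separately (midranks; no ties here).
rank(x): 9->5, 1->1, 8->4, 4->2, 6->3, 12->6, 13->7
rank(y): 5->5, 1->1, 4->4, 7->7, 3->3, 6->6, 2->2
Step 2: d_i = R_x(i) - R_y(i); compute d_i^2.
  (5-5)^2=0, (1-1)^2=0, (4-4)^2=0, (2-7)^2=25, (3-3)^2=0, (6-6)^2=0, (7-2)^2=25
sum(d^2) = 50.
Step 3: rho = 1 - 6*50 / (7*(7^2 - 1)) = 1 - 300/336 = 0.107143.
Step 4: Under H0, t = rho * sqrt((n-2)/(1-rho^2)) = 0.2410 ~ t(5).
Step 5: Two-sided p-value from the t-distribution with 5 df = 0.819151.
Step 6: alpha = 0.05. fail to reject H0.

rho = 0.1071, p = 0.819151, fail to reject H0 at alpha = 0.05.


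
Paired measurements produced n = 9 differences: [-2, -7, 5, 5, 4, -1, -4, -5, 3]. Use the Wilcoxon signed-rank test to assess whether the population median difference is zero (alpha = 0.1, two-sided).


Step 1: Drop any zero differences (none here) and take |d_i|.
|d| = [2, 7, 5, 5, 4, 1, 4, 5, 3]
Step 2: Midrank |d_i| (ties get averaged ranks).
ranks: |2|->2, |7|->9, |5|->7, |5|->7, |4|->4.5, |1|->1, |4|->4.5, |5|->7, |3|->3
Step 3: Attach original signs; sum ranks with positive sign and with negative sign.
W+ = 7 + 7 + 4.5 + 3 = 21.5
W- = 2 + 9 + 1 + 4.5 + 7 = 23.5
(Check: W+ + W- = 45 should equal n(n+1)/2 = 45.)
Step 4: Test statistic W = min(W+, W-) = 21.5.
Step 5: Ties in |d|, so use the tie-corrected normal approximation.
        E[W] = n(n+1)/4 = 9*10/4 = 22.5.
        Tie groups: |d|=4 (t=2), |d|=5 (t=3); sum(t^3 - t) = 30.
        Var[W] = n(n+1)(2n+1)/24 - sum(t^3-t)/48 = 1710/24 - 30/48 = 70.625.
        z = (W - E[W]) / sqrt(Var[W]) = (21.5 - 22.5) / 8.4039 = -0.1190.
        Two-sided p = 2*Phi(z) = 0.905281.
Step 6: alpha = 0.1. fail to reject H0.

W+ = 21.5, W- = 23.5, W = min = 21.5, p = 0.905281, fail to reject H0.


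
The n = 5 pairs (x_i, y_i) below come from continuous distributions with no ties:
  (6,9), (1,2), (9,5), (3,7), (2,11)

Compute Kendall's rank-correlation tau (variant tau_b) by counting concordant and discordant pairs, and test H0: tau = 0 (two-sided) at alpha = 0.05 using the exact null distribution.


Step 1: Enumerate the 10 unordered pairs (i,j) with i<j and classify each by sign(x_j-x_i) * sign(y_j-y_i).
  (1,2):dx=-5,dy=-7->C; (1,3):dx=+3,dy=-4->D; (1,4):dx=-3,dy=-2->C; (1,5):dx=-4,dy=+2->D
  (2,3):dx=+8,dy=+3->C; (2,4):dx=+2,dy=+5->C; (2,5):dx=+1,dy=+9->C; (3,4):dx=-6,dy=+2->D
  (3,5):dx=-7,dy=+6->D; (4,5):dx=-1,dy=+4->D
Step 2: C = 5, D = 5, total pairs = 10.
Step 3: tau = (C - D)/(n(n-1)/2) = (5 - 5)/10 = 0.000000.
Step 4: Exact two-sided p-value (enumerate n! = 120 permutations of y under H0): p = 1.000000.
Step 5: alpha = 0.05. fail to reject H0.

tau_b = 0.0000 (C=5, D=5), p = 1.000000, fail to reject H0.


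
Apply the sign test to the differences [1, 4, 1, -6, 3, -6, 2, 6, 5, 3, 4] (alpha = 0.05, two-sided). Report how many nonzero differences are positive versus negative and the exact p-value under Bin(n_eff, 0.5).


Step 1: Discard zero differences. Original n = 11; n_eff = number of nonzero differences = 11.
Nonzero differences (with sign): +1, +4, +1, -6, +3, -6, +2, +6, +5, +3, +4
Step 2: Count signs: positive = 9, negative = 2.
Step 3: Under H0: P(positive) = 0.5, so the number of positives S ~ Bin(11, 0.5).
Step 4: Two-sided exact p-value = sum of Bin(11,0.5) probabilities at or below the observed probability = 0.065430.
Step 5: alpha = 0.05. fail to reject H0.

n_eff = 11, pos = 9, neg = 2, p = 0.065430, fail to reject H0.


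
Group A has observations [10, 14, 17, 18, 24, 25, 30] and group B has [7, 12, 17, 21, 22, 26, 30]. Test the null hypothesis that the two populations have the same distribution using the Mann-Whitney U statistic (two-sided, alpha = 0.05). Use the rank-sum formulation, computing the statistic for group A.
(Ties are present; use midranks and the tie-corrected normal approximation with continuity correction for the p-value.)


Step 1: Combine and sort all 14 observations; assign midranks.
sorted (value, group): (7,Y), (10,X), (12,Y), (14,X), (17,X), (17,Y), (18,X), (21,Y), (22,Y), (24,X), (25,X), (26,Y), (30,X), (30,Y)
ranks: 7->1, 10->2, 12->3, 14->4, 17->5.5, 17->5.5, 18->7, 21->8, 22->9, 24->10, 25->11, 26->12, 30->13.5, 30->13.5
Step 2: Rank sum for X: R1 = 2 + 4 + 5.5 + 7 + 10 + 11 + 13.5 = 53.
Step 3: U_X = R1 - n1(n1+1)/2 = 53 - 7*8/2 = 53 - 28 = 25.
       U_Y = n1*n2 - U_X = 49 - 25 = 24.
Step 4: Ties are present, so use the tie-corrected normal approximation (with continuity correction) for the p-value.
Step 5: p-value = 1.000000; compare to alpha = 0.05. fail to reject H0.

U_X = 25, p = 1.000000, fail to reject H0 at alpha = 0.05.


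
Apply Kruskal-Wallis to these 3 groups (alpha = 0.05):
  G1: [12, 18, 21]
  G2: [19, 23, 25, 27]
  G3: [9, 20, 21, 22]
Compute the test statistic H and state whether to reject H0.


Step 1: Combine all N = 11 observations and assign midranks.
sorted (value, group, rank): (9,G3,1), (12,G1,2), (18,G1,3), (19,G2,4), (20,G3,5), (21,G1,6.5), (21,G3,6.5), (22,G3,8), (23,G2,9), (25,G2,10), (27,G2,11)
Step 2: Sum ranks within each group.
R_1 = 11.5 (n_1 = 3)
R_2 = 34 (n_2 = 4)
R_3 = 20.5 (n_3 = 4)
Step 3: H = 12/(N(N+1)) * sum(R_i^2/n_i) - 3(N+1)
     = 12/(11*12) * (11.5^2/3 + 34^2/4 + 20.5^2/4) - 3*12
     = 0.090909 * 438.146 - 36
     = 3.831439.
Step 4: Ties present; correction factor C = 1 - 6/(11^3 - 11) = 0.995455. Corrected H = 3.831439 / 0.995455 = 3.848935.
Step 5: Under H0, H ~ chi^2(2); p-value = 0.145953.
Step 6: alpha = 0.05. fail to reject H0.

H = 3.8489, df = 2, p = 0.145953, fail to reject H0.


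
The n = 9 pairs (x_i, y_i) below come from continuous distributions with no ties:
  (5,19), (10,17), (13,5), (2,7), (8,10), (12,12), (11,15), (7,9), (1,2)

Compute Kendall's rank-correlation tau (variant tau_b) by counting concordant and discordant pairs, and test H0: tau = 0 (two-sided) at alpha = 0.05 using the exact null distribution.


Step 1: Enumerate the 36 unordered pairs (i,j) with i<j and classify each by sign(x_j-x_i) * sign(y_j-y_i).
  (1,2):dx=+5,dy=-2->D; (1,3):dx=+8,dy=-14->D; (1,4):dx=-3,dy=-12->C; (1,5):dx=+3,dy=-9->D
  (1,6):dx=+7,dy=-7->D; (1,7):dx=+6,dy=-4->D; (1,8):dx=+2,dy=-10->D; (1,9):dx=-4,dy=-17->C
  (2,3):dx=+3,dy=-12->D; (2,4):dx=-8,dy=-10->C; (2,5):dx=-2,dy=-7->C; (2,6):dx=+2,dy=-5->D
  (2,7):dx=+1,dy=-2->D; (2,8):dx=-3,dy=-8->C; (2,9):dx=-9,dy=-15->C; (3,4):dx=-11,dy=+2->D
  (3,5):dx=-5,dy=+5->D; (3,6):dx=-1,dy=+7->D; (3,7):dx=-2,dy=+10->D; (3,8):dx=-6,dy=+4->D
  (3,9):dx=-12,dy=-3->C; (4,5):dx=+6,dy=+3->C; (4,6):dx=+10,dy=+5->C; (4,7):dx=+9,dy=+8->C
  (4,8):dx=+5,dy=+2->C; (4,9):dx=-1,dy=-5->C; (5,6):dx=+4,dy=+2->C; (5,7):dx=+3,dy=+5->C
  (5,8):dx=-1,dy=-1->C; (5,9):dx=-7,dy=-8->C; (6,7):dx=-1,dy=+3->D; (6,8):dx=-5,dy=-3->C
  (6,9):dx=-11,dy=-10->C; (7,8):dx=-4,dy=-6->C; (7,9):dx=-10,dy=-13->C; (8,9):dx=-6,dy=-7->C
Step 2: C = 21, D = 15, total pairs = 36.
Step 3: tau = (C - D)/(n(n-1)/2) = (21 - 15)/36 = 0.166667.
Step 4: Exact two-sided p-value (enumerate n! = 362880 permutations of y under H0): p = 0.612202.
Step 5: alpha = 0.05. fail to reject H0.

tau_b = 0.1667 (C=21, D=15), p = 0.612202, fail to reject H0.


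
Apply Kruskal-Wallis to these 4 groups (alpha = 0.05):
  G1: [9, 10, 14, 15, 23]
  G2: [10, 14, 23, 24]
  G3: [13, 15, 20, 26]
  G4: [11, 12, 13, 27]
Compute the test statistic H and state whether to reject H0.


Step 1: Combine all N = 17 observations and assign midranks.
sorted (value, group, rank): (9,G1,1), (10,G1,2.5), (10,G2,2.5), (11,G4,4), (12,G4,5), (13,G3,6.5), (13,G4,6.5), (14,G1,8.5), (14,G2,8.5), (15,G1,10.5), (15,G3,10.5), (20,G3,12), (23,G1,13.5), (23,G2,13.5), (24,G2,15), (26,G3,16), (27,G4,17)
Step 2: Sum ranks within each group.
R_1 = 36 (n_1 = 5)
R_2 = 39.5 (n_2 = 4)
R_3 = 45 (n_3 = 4)
R_4 = 32.5 (n_4 = 4)
Step 3: H = 12/(N(N+1)) * sum(R_i^2/n_i) - 3(N+1)
     = 12/(17*18) * (36^2/5 + 39.5^2/4 + 45^2/4 + 32.5^2/4) - 3*18
     = 0.039216 * 1419.58 - 54
     = 1.669608.
Step 4: Ties present; correction factor C = 1 - 30/(17^3 - 17) = 0.993873. Corrected H = 1.669608 / 0.993873 = 1.679901.
Step 5: Under H0, H ~ chi^2(3); p-value = 0.641411.
Step 6: alpha = 0.05. fail to reject H0.

H = 1.6799, df = 3, p = 0.641411, fail to reject H0.


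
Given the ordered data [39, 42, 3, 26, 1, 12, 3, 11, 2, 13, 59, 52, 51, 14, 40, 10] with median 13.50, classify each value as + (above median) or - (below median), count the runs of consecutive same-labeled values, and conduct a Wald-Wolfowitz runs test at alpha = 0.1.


Step 1: Compute median = 13.50; label A = above, B = below.
Labels in order: AABABBBBBBAAAAAB  (n_A = 8, n_B = 8)
Step 2: Count runs R = 6.
Step 3: Under H0 (random ordering), E[R] = 2*n_A*n_B/(n_A+n_B) + 1 = 2*8*8/16 + 1 = 9.0000.
        Var[R] = 2*n_A*n_B*(2*n_A*n_B - n_A - n_B) / ((n_A+n_B)^2 * (n_A+n_B-1)) = 14336/3840 = 3.7333.
        SD[R] = 1.9322.
Step 4: Continuity-corrected z = (R + 0.5 - E[R]) / SD[R] = (6 + 0.5 - 9.0000) / 1.9322 = -1.2939.
Step 5: Two-sided p-value via normal approximation = 2*(1 - Phi(|z|)) = 0.195709.
Step 6: alpha = 0.1. fail to reject H0.

R = 6, z = -1.2939, p = 0.195709, fail to reject H0.


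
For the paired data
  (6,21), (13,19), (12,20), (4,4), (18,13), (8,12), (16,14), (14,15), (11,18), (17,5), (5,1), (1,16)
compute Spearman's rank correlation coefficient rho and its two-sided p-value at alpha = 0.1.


Step 1: Rank x and y separately (midranks; no ties here).
rank(x): 6->4, 13->8, 12->7, 4->2, 18->12, 8->5, 16->10, 14->9, 11->6, 17->11, 5->3, 1->1
rank(y): 21->12, 19->10, 20->11, 4->2, 13->5, 12->4, 14->6, 15->7, 18->9, 5->3, 1->1, 16->8
Step 2: d_i = R_x(i) - R_y(i); compute d_i^2.
  (4-12)^2=64, (8-10)^2=4, (7-11)^2=16, (2-2)^2=0, (12-5)^2=49, (5-4)^2=1, (10-6)^2=16, (9-7)^2=4, (6-9)^2=9, (11-3)^2=64, (3-1)^2=4, (1-8)^2=49
sum(d^2) = 280.
Step 3: rho = 1 - 6*280 / (12*(12^2 - 1)) = 1 - 1680/1716 = 0.020979.
Step 4: Under H0, t = rho * sqrt((n-2)/(1-rho^2)) = 0.0664 ~ t(10).
Step 5: Two-sided p-value from the t-distribution with 10 df = 0.948402.
Step 6: alpha = 0.1. fail to reject H0.

rho = 0.0210, p = 0.948402, fail to reject H0 at alpha = 0.1.


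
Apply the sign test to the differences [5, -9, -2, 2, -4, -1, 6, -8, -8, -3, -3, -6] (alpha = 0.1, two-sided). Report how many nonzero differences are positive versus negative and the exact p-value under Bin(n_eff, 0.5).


Step 1: Discard zero differences. Original n = 12; n_eff = number of nonzero differences = 12.
Nonzero differences (with sign): +5, -9, -2, +2, -4, -1, +6, -8, -8, -3, -3, -6
Step 2: Count signs: positive = 3, negative = 9.
Step 3: Under H0: P(positive) = 0.5, so the number of positives S ~ Bin(12, 0.5).
Step 4: Two-sided exact p-value = sum of Bin(12,0.5) probabilities at or below the observed probability = 0.145996.
Step 5: alpha = 0.1. fail to reject H0.

n_eff = 12, pos = 3, neg = 9, p = 0.145996, fail to reject H0.


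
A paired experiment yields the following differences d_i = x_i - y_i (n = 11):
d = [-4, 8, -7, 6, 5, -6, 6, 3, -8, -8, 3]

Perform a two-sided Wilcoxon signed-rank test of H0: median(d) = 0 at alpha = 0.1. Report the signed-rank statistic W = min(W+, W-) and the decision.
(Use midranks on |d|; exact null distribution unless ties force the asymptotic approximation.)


Step 1: Drop any zero differences (none here) and take |d_i|.
|d| = [4, 8, 7, 6, 5, 6, 6, 3, 8, 8, 3]
Step 2: Midrank |d_i| (ties get averaged ranks).
ranks: |4|->3, |8|->10, |7|->8, |6|->6, |5|->4, |6|->6, |6|->6, |3|->1.5, |8|->10, |8|->10, |3|->1.5
Step 3: Attach original signs; sum ranks with positive sign and with negative sign.
W+ = 10 + 6 + 4 + 6 + 1.5 + 1.5 = 29
W- = 3 + 8 + 6 + 10 + 10 = 37
(Check: W+ + W- = 66 should equal n(n+1)/2 = 66.)
Step 4: Test statistic W = min(W+, W-) = 29.
Step 5: Ties in |d|, so use the tie-corrected normal approximation.
        E[W] = n(n+1)/4 = 11*12/4 = 33.
        Tie groups: |d|=3 (t=2), |d|=6 (t=3), |d|=8 (t=3); sum(t^3 - t) = 54.
        Var[W] = n(n+1)(2n+1)/24 - sum(t^3-t)/48 = 3036/24 - 54/48 = 125.375.
        z = (W - E[W]) / sqrt(Var[W]) = (29 - 33) / 11.1971 = -0.3572.
        Two-sided p = 2*Phi(z) = 0.720916.
Step 6: alpha = 0.1. fail to reject H0.

W+ = 29, W- = 37, W = min = 29, p = 0.720916, fail to reject H0.


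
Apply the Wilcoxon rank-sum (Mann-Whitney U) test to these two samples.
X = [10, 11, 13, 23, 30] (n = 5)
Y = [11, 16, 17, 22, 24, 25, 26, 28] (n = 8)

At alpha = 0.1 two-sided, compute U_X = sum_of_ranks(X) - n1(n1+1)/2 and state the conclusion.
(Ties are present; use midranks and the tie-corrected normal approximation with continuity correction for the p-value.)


Step 1: Combine and sort all 13 observations; assign midranks.
sorted (value, group): (10,X), (11,X), (11,Y), (13,X), (16,Y), (17,Y), (22,Y), (23,X), (24,Y), (25,Y), (26,Y), (28,Y), (30,X)
ranks: 10->1, 11->2.5, 11->2.5, 13->4, 16->5, 17->6, 22->7, 23->8, 24->9, 25->10, 26->11, 28->12, 30->13
Step 2: Rank sum for X: R1 = 1 + 2.5 + 4 + 8 + 13 = 28.5.
Step 3: U_X = R1 - n1(n1+1)/2 = 28.5 - 5*6/2 = 28.5 - 15 = 13.5.
       U_Y = n1*n2 - U_X = 40 - 13.5 = 26.5.
Step 4: Ties are present, so use the tie-corrected normal approximation (with continuity correction) for the p-value.
Step 5: p-value = 0.379120; compare to alpha = 0.1. fail to reject H0.

U_X = 13.5, p = 0.379120, fail to reject H0 at alpha = 0.1.
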